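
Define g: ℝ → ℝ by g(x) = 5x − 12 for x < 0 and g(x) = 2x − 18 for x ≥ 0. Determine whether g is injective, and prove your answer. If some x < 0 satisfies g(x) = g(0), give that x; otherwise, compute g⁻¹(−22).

Both pieces are strictly increasing (slopes 5 and 2), so each is injective on its own interval.
The left piece maps (−∞, 0) onto (−∞, −12); the right piece maps [0, ∞) onto [−18, ∞).
These images overlap. In particular g(0) = −18 (right piece), and solving 5x − 12 = −18 on the left piece gives x = −6/5 < 0.
So g(−6/5) = g(0) with −6/5 ≠ 0, and g is not injective. This x = −6/5 is the requested value below 0.

-6/5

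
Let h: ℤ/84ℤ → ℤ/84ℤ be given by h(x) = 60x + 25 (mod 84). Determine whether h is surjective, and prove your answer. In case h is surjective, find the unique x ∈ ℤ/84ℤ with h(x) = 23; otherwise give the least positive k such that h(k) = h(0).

Recall: surjectivity means every element of the codomain has a preimage under h.
Since gcd(60, 84) = 12, we have 60x ≡ 0 (mod 12) for all x, so h(x) ≡ 1 (mod 12).
But 0 ≢ 1 (mod 12), so 0 ∈ ℤ/84ℤ has no preimage. Hence h is not surjective.
Since h is not surjective, we find the least positive k with h(k) = h(0): this means 60k ≡ 0 (mod 84), i.e. 84 ∣ 60k. Since gcd(60, 84) = 12, dividing through by 12 this holds exactly when 7 ∣ 5k, and as gcd(5, 7) = 1, exactly when 7 ∣ k.
The smallest positive such k is 7.

7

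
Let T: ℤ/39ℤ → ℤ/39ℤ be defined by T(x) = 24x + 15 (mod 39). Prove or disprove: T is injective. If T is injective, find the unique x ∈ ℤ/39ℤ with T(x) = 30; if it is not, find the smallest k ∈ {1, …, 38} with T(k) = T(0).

We have gcd(24, 39) = 3 > 1. Taking a = 0 and b = 13: T(0) = 15 and T(13) = 24·13 + 15 = 327 ≡ 15 (mod 39).
So T(0) = T(13) while 0 ≠ 13, thus T is not injective.
Since T is not injective, we find the least positive k with T(k) = T(0): this means 24k ≡ 0 (mod 39), i.e. 39 ∣ 24k. Since gcd(24, 39) = 3, dividing through by 3 this holds exactly when 13 ∣ 8k, and as gcd(8, 13) = 1, exactly when 13 ∣ k.
The smallest positive such k is 13.

13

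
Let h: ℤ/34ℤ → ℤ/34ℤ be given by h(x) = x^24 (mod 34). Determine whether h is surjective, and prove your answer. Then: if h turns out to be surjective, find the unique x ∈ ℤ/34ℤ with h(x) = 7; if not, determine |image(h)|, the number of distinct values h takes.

6

h(2): Repeated squaring mod 34: 2^1 ≡ 2, 2^2 ≡ 2² = 4, 2^4 ≡ 4² = 16, 2^8 ≡ 16² = 256 ≡ 18, 2^16 ≡ 18² = 324 ≡ 18. Since 24 = 16 + 8, 2^24 ≡ 18·18: 18·18 = 324 ≡ 18. So 2^24 ≡ 18 (mod 34).
h(4): Repeated squaring mod 34: 4^1 ≡ 4, 4^2 ≡ 4² = 16, 4^4 ≡ 16² = 256 ≡ 18, 4^8 ≡ 18² = 324 ≡ 18, 4^16 ≡ 18² = 324 ≡ 18. Since 24 = 16 + 8, 4^24 ≡ 18·18: 18·18 = 324 ≡ 18. So 4^24 ≡ 18 (mod 34).
So h(2) = h(4) = 18 while 2 ≠ 4, so h is not injective.
A non-injective map from the 34-element set ℤ/34ℤ to itself takes at most 33 distinct values, so it cannot be surjective. So h is not surjective.
Since h is not surjective, we determine |image(h)|. Computing x^24 mod 34 for each x (by repeated squaring, reducing mod 34 at every step), the values h(0), h(1), …, h(33) are: 0, 1, 18, 33, 18, 33, 16, 33, 18, 1, 16, 33, 16, 1, 16, 1, 18, 17, 18, 1, 16, 1, 16, 33, 16, 1, 18, 33, 16, 33, 18, 33, 18, 1.
The distinct values are {0, 1, 16, 17, 18, 33}; there are 6 of them.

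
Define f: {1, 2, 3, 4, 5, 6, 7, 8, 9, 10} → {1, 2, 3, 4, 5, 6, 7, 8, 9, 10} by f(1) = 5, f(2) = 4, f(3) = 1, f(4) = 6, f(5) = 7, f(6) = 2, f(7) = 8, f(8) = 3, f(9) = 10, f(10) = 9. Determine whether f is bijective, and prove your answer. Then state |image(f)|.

10

The values 5, 4, 1, 6, 7, 2, 8, 3, 10, 9 are a permutation of {1, 2, 3, 4, 5, 6, 7, 8, 9, 10}: each element appears exactly once.
So f is injective and surjective, hence bijective.
The image of f is {1, 2, 3, 4, 5, 6, 7, 8, 9, 10}, which has 10 elements.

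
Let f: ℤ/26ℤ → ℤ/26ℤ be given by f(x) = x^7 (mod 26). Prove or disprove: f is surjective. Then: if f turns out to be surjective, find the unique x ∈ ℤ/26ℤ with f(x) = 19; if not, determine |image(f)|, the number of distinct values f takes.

Computing x^7 mod 26 for each x (by repeated squaring, reducing mod 26 at every step), the values f(0), f(1), …, f(25) are: 0, 1, 24, 3, 4, 21, 20, 19, 18, 9, 10, 15, 12, 13, 14, 11, 16, 17, 8, 7, 6, 5, 22, 23, 2, 25.
Every element of ℤ/26ℤ appears exactly once in this list, so f is a bijection, and in particular surjective.
Since f is surjective, we read off the preimage of 19 from the same table: f(7) = 19, so f⁻¹(19) = 7.

7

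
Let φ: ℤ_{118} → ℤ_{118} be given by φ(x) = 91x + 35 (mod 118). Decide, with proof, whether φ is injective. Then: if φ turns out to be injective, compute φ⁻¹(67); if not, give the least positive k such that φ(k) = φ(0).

Recall: φ is injective when φ(u) = φ(v) forces u = v.
Suppose φ(u) = φ(v) in ℤ_{118}. Then 91u + 35 ≡ 91v + 35 (mod 118), thus 91(u − v) ≡ 0 (mod 118).
Since gcd(91, 118) = 1, 91 is invertible modulo 118, therefore u − v ≡ 0 (mod 118), i.e. u = v.
Thus φ is injective.
We now compute 91⁻¹ mod 118 explicitly. Euclid's algorithm: 118 = 1·91 + 27, 91 = 3·27 + 10, 27 = 2·10 + 7, 10 = 1·7 + 3, 7 = 2·3 + 1; back-substituting gives 1 = 83·91 − 64·118, so 91⁻¹ ≡ 83 (mod 118).
Since φ is injective, we compute φ⁻¹(67): solve 91x + 35 ≡ 67 (mod 118), i.e. 91x ≡ 32 (mod 118).
Multiplying by 91⁻¹ = 83 gives x ≡ 83·32 = 2656 = 22·118 + 60 ≡ 60 (mod 118).
Check: φ(60) = 91·60 + 35 = 5495 = 46·118 + 67 ≡ 67 (mod 118).

60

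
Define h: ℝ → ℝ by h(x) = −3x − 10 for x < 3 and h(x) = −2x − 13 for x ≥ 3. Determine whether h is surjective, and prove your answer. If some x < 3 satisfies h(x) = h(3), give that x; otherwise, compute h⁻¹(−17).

7/3

Both pieces are strictly decreasing (slopes −3 and −2), so each is injective on its own interval.
The left piece maps (−∞, 3) onto (−19, ∞); the right piece maps [3, ∞) onto (−∞, −19].
These images together cover ℝ, so h is surjective.
Because the two images are disjoint, no x < 3 has h(x) = h(3), so we compute h⁻¹(−17): −17 lies in (−19, ∞), so solve −3x − 10 = −17: x = (−17 + 10)/(−3) = 7/3.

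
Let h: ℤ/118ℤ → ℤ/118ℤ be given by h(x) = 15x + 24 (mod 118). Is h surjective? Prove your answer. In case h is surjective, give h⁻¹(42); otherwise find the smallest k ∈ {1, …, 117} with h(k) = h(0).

Recall: h is surjective if every y in the codomain equals h(x) for some x in the domain.
Since gcd(15, 118) = 1, 15 is invertible modulo 118. Euclid's algorithm: 118 = 7·15 + 13, 15 = 1·13 + 2, 13 = 6·2 + 1; back-substituting gives 1 = 63·15 − 8·118, so 15⁻¹ ≡ 63 (mod 118).
For any y ∈ ℤ/118ℤ, x = 63(y − 24) mod 118 satisfies h(x) = 15·63(y − 24) + 24 ≡ y (since 15·63 ≡ 1 mod 118). So every y has a preimage.
Thus h is surjective.
Since h is surjective, we compute h⁻¹(42): solve 15x + 24 ≡ 42 (mod 118), i.e. 15x ≡ 18 (mod 118).
Multiplying by 15⁻¹ = 63 gives x ≡ 63·18 = 1134 = 9·118 + 72 ≡ 72 (mod 118).
Check: h(72) = 15·72 + 24 = 1104 = 9·118 + 42 ≡ 42 (mod 118).

72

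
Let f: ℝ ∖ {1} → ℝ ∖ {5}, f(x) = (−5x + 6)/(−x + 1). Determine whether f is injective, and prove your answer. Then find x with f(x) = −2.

8/7

Suppose f(u) = f(v). Cross-multiplying: (−5u + 6)(−v + 1) = (−5v + 6)(−u + 1).
Expanding both sides and cancelling the symmetric terms leaves 1·(u − v) = 0. Since 1 ≠ 0, u = v. Thus f is injective.
Solving f(x) = −2: cross-multiplying gives −5x + 6 = −2(−x + 1), which rearranges to −7x = −8, so x = 8/7.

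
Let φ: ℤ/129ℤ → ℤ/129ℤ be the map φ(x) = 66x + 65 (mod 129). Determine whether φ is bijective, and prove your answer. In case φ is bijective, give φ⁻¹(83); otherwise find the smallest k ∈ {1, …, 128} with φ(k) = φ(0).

We have gcd(66, 129) = 3 > 1. Taking a = 0 and b = 43: φ(0) = 65 and φ(43) = 66·43 + 65 = 2903 ≡ 65 (mod 129).
So φ(0) = φ(43) while 0 ≠ 43, therefore φ is not injective, hence not bijective.
Since φ is not bijective, we find the least positive k with φ(k) = φ(0): this means 66k ≡ 0 (mod 129), i.e. 129 ∣ 66k. Since gcd(66, 129) = 3, dividing through by 3 this holds exactly when 43 ∣ 22k, and as gcd(22, 43) = 1, exactly when 43 ∣ k.
The smallest positive such k is 43.

43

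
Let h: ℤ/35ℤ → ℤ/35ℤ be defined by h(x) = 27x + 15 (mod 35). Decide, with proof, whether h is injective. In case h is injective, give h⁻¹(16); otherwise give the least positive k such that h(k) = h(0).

13

Recall that injectivity means: for all s, t in the domain, h(s) = h(t) implies s = t.
Suppose h(s) = h(t) in ℤ/35ℤ. Then 27s + 15 ≡ 27t + 15 (mod 35), therefore 27(s − t) ≡ 0 (mod 35).
Since gcd(27, 35) = 1, 27 is invertible modulo 35, thus s − t ≡ 0 (mod 35), i.e. s = t.
Therefore h is injective.
We now compute 27⁻¹ mod 35 explicitly. Euclid's algorithm: 35 = 1·27 + 8, 27 = 3·8 + 3, 8 = 2·3 + 2, 3 = 1·2 + 1; back-substituting gives 1 = 13·27 − 10·35, so 27⁻¹ ≡ 13 (mod 35).
Since h is injective, we compute h⁻¹(16): solve 27x + 15 ≡ 16 (mod 35), i.e. 27x ≡ 1 (mod 35).
Multiplying by 27⁻¹ = 13 gives x ≡ 13·1 = 13 ≡ 13 (mod 35).
Check: h(13) = 27·13 + 15 = 366 = 10·35 + 16 ≡ 16 (mod 35).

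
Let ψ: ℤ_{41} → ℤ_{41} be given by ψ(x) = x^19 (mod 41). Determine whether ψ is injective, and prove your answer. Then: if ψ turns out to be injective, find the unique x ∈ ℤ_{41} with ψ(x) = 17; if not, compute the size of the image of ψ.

12

Since 41 is prime, the nonzero elements of ℤ_{41} form a cyclic group of order 40.
As gcd(19, 40) = 1, raising to the 19th power is a bijection on this group: if s^19 ≡ t^19 then (st^{−1})^19 = 1, and the only element of order dividing gcd(19, 40) = 1 is 1, so s = t.
With ψ(0) = 0 this makes ψ injective on all of ℤ_{41}, hence bijective (finite equal-size domain and codomain). In particular ψ is injective.
Since ψ is injective, we find the preimage of 17. The inverse of x ↦ x^19 on (ℤ_{41})^× is x ↦ x^19, because 19·19 = 361 = 9·40 + 1 ≡ 1 (mod 40) and x^{40} = 1 for x ≠ 0 (Fermat). So ψ⁻¹(17) = 17^19 mod 41.
Repeated squaring mod 41: 17^1 ≡ 17, 17^2 ≡ 17² = 289 ≡ 2, 17^4 ≡ 2² = 4, 17^8 ≡ 4² = 16, 17^16 ≡ 16² = 256 ≡ 10. Since 19 = 16 + 2 + 1, 17^19 ≡ 10·2·17: 10·2 = 20, then 20·17 = 340 ≡ 12. So 17^19 ≡ 12 (mod 41).
Hence ψ⁻¹(17) = 12.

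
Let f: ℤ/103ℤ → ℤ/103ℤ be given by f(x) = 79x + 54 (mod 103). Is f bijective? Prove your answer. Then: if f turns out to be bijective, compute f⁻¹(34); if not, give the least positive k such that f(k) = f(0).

18

Suppose f(s) = f(t) in ℤ/103ℤ. Then 79s + 54 ≡ 79t + 54 (mod 103), therefore 79(s − t) ≡ 0 (mod 103).
Since gcd(79, 103) = 1, 79 is invertible modulo 103, therefore s − t ≡ 0 (mod 103), i.e. s = t.
We now compute 79⁻¹ mod 103 explicitly. Euclid's algorithm: 103 = 1·79 + 24, 79 = 3·24 + 7, 24 = 3·7 + 3, 7 = 2·3 + 1; back-substituting gives 1 = 30·79 − 23·103, so 79⁻¹ ≡ 30 (mod 103).
For any y ∈ ℤ/103ℤ, x = 30(y − 54) mod 103 satisfies f(x) = 79·30(y − 54) + 54 ≡ y (since 79·30 ≡ 1 mod 103). So every y has a preimage.
So f is bijective.
Since f is bijective, we find f⁻¹(34): we need 79x ≡ 34 − 54 ≡ 83 (mod 103). Using 79⁻¹ = 30: x ≡ 30·83 = 2490 = 24·103 + 18, so x = 18.
Check: f(18) = 79·18 + 54 = 1476 = 14·103 + 34 ≡ 34 (mod 103).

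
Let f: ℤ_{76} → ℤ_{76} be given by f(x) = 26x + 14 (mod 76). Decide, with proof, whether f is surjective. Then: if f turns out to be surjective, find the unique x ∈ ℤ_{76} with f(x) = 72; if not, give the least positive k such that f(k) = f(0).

Recall that f is surjective if every y in the codomain equals f(x) for some x in the domain.
Since gcd(26, 76) = 2, we have 26x ≡ 0 (mod 2) for all x, so f(x) ≡ 0 (mod 2).
But 1 ≢ 0 (mod 2), so 1 ∈ ℤ_{76} has no preimage. Therefore f is not surjective.
Since f is not surjective, we find the least positive k with f(k) = f(0): this means 26k ≡ 0 (mod 76), i.e. 76 ∣ 26k. Since gcd(26, 76) = 2, dividing through by 2 this holds exactly when 38 ∣ 13k, and as gcd(13, 38) = 1, exactly when 38 ∣ k.
The smallest positive such k is 38.

38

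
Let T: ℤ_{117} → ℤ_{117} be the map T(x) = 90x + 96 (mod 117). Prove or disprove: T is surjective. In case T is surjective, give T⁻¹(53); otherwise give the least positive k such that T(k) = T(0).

Since gcd(90, 117) = 9, we have 90x ≡ 0 (mod 9) for all x, so T(x) ≡ 6 (mod 9).
But 0 ≢ 6 (mod 9), so 0 ∈ ℤ_{117} has no preimage. So T is not surjective.
Since T is not surjective, we find the least positive k with T(k) = T(0): this means 90k ≡ 0 (mod 117), i.e. 117 ∣ 90k. Since gcd(90, 117) = 9, dividing through by 9 this holds exactly when 13 ∣ 10k, and as gcd(10, 13) = 1, exactly when 13 ∣ k.
The smallest positive such k is 13.

13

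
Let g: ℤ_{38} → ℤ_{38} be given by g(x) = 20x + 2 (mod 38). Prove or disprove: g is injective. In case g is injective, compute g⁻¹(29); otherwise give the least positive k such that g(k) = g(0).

19

Recall that g is injective when g(x_1) = g(x_2) forces x_1 = x_2.
We have gcd(20, 38) = 2 > 1. Taking x_1 = 0 and x_2 = 19: g(0) = 2 and g(19) = 20·19 + 2 = 382 ≡ 2 (mod 38).
So g(0) = g(19) while 0 ≠ 19, therefore g is not injective.
Since g is not injective, we find the least positive k with g(k) = g(0): this means 20k ≡ 0 (mod 38), i.e. 38 ∣ 20k. Since gcd(20, 38) = 2, dividing through by 2 this holds exactly when 19 ∣ 10k, and as gcd(10, 19) = 1, exactly when 19 ∣ k.
The smallest positive such k is 19.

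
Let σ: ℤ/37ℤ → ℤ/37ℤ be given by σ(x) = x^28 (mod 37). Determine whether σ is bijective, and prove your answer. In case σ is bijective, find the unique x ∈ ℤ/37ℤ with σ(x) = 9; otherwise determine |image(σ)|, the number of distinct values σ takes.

σ(1) = 1^28 = 1.
σ(6): Repeated squaring mod 37: 6^1 ≡ 6, 6^2 ≡ 6² = 36, 6^4 ≡ 36² = 1296 ≡ 1, 6^8 ≡ 1² = 1, 6^16 ≡ 1² = 1. Since 28 = 16 + 8 + 4, 6^28 ≡ 1·1·1: 1·1 = 1, then 1·1 = 1. So 6^28 ≡ 1 (mod 37).
So σ(1) = σ(6) = 1 while 1 ≠ 6, hence σ is not injective, hence not bijective.
Since σ is not bijective, we determine |image(σ)|. Computing x^28 mod 37 for each x (by repeated squaring, reducing mod 37 at every step), the values σ(0), σ(1), …, σ(36) are: 0, 1, 12, 34, 33, 7, 1, 7, 26, 9, 10, 26, 12, 33, 10, 16, 16, 9, 34, 34, 9, 16, 16, 10, 33, 12, 26, 10, 9, 26, 7, 1, 7, 33, 34, 12, 1.
The distinct values are {0, 1, 7, 9, 10, 12, 16, 26, 33, 34}; there are 10 of them.

10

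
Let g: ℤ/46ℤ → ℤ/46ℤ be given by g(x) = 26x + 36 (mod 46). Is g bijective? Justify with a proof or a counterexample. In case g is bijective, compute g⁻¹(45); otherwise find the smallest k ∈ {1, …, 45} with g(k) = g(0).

We have gcd(26, 46) = 2 > 1. Taking a = 0 and b = 23: g(0) = 36 and g(23) = 26·23 + 36 = 634 ≡ 36 (mod 46).
So g(0) = g(23) while 0 ≠ 23, hence g is not injective, hence not bijective.
Since g is not bijective, we find the least positive k with g(k) = g(0): this means 26k ≡ 0 (mod 46), i.e. 46 ∣ 26k. Since gcd(26, 46) = 2, dividing through by 2 this holds exactly when 23 ∣ 13k, and as gcd(13, 23) = 1, exactly when 23 ∣ k.
The smallest positive such k is 23.

23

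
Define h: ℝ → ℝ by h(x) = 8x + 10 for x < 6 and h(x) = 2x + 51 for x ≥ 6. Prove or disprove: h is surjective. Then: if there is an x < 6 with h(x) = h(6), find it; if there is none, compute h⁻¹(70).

Both pieces are strictly increasing (slopes 8 and 2), so each is injective on its own interval.
The left piece maps (−∞, 6) onto (−∞, 58); the right piece maps [6, ∞) onto [63, ∞).
The union (−∞, 58) ∪ [63, ∞) omits the interval between 58 and 63; in particular 58 has no preimage. So h is not surjective.
Because the two images are disjoint, no x < 6 has h(x) = h(6), so we compute h⁻¹(70): 70 lies in [63, ∞), so solve 2x + 51 = 70: x = (70 − 51)/2 = 19/2.

19/2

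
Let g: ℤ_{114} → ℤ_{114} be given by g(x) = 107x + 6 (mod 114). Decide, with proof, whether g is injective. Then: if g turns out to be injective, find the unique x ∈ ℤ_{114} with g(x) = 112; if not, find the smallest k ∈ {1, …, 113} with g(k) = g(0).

50

By definition, g is injective when g(x_1) = g(x_2) forces x_1 = x_2.
Suppose g(x_1) = g(x_2) in ℤ_{114}. Then 107x_1 + 6 ≡ 107x_2 + 6 (mod 114), hence 107(x_1 − x_2) ≡ 0 (mod 114).
Since gcd(107, 114) = 1, 107 is invertible modulo 114, so x_1 − x_2 ≡ 0 (mod 114), i.e. x_1 = x_2.
Thus g is injective.
We now compute 107⁻¹ mod 114 explicitly. Euclid's algorithm: 114 = 1·107 + 7, 107 = 15·7 + 2, 7 = 3·2 + 1; back-substituting gives 1 = 65·107 − 61·114, so 107⁻¹ ≡ 65 (mod 114).
Since g is injective, we find g⁻¹(112): we need 107x ≡ 112 − 6 ≡ 106 (mod 114). Using 107⁻¹ = 65: x ≡ 65·106 = 6890 = 60·114 + 50, so x = 50.
Check: g(50) = 107·50 + 6 = 5356 = 46·114 + 112 ≡ 112 (mod 114).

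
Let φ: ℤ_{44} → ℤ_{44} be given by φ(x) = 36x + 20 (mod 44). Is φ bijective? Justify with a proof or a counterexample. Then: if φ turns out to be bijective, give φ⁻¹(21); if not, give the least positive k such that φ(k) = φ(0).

We have gcd(36, 44) = 4 > 1. Taking a = 0 and b = 11: φ(0) = 20 and φ(11) = 36·11 + 20 = 416 ≡ 20 (mod 44).
So φ(0) = φ(11) while 0 ≠ 11, therefore φ is not injective, hence not bijective.
Since φ is not bijective, we find the least positive k with φ(k) = φ(0): this means 36k ≡ 0 (mod 44), i.e. 44 ∣ 36k. Since gcd(36, 44) = 4, dividing through by 4 this holds exactly when 11 ∣ 9k, and as gcd(9, 11) = 1, exactly when 11 ∣ k.
The smallest positive such k is 11.

11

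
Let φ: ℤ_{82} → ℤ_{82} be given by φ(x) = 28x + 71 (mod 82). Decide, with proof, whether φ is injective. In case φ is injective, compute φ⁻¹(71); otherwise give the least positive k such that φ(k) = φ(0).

We have gcd(28, 82) = 2 > 1. Taking s = 0 and t = 41: φ(0) = 71 and φ(41) = 28·41 + 71 = 1219 ≡ 71 (mod 82).
So φ(0) = φ(41) while 0 ≠ 41, so φ is not injective.
Since φ is not injective, we find the least positive k with φ(k) = φ(0): this means 28k ≡ 0 (mod 82), i.e. 82 ∣ 28k. Since gcd(28, 82) = 2, dividing through by 2 this holds exactly when 41 ∣ 14k, and as gcd(14, 41) = 1, exactly when 41 ∣ k.
The smallest positive such k is 41.

41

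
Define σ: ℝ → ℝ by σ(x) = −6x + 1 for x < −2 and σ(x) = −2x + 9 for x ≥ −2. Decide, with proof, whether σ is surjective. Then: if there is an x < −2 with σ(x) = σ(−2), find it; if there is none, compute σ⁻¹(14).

-13/6

Both pieces are strictly decreasing (slopes −6 and −2), so each is injective on its own interval.
The left piece maps (−∞, −2) onto (13, ∞); the right piece maps [−2, ∞) onto (−∞, 13].
These images together cover ℝ, so σ is surjective.
Because the two images are disjoint, no x < −2 has σ(x) = σ(−2), so we compute σ⁻¹(14): 14 lies in (13, ∞), so solve −6x + 1 = 14: x = (14 − 1)/(−6) = −13/6.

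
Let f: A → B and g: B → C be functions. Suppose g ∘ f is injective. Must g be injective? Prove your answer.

not injective

No. Take A = {1}, B = {1, 2, 3, 4}, C = {1, 2, 3, 4}, f(a) = a for each a ∈ A, and g(b) = 3 if b ∈ {3, 4} else g(b) = b.
Then g ∘ f = f is injective (A ⊂ B and f is the inclusion), but g(3) = g(4) = 3 with 3 ≠ 4, so g is not injective.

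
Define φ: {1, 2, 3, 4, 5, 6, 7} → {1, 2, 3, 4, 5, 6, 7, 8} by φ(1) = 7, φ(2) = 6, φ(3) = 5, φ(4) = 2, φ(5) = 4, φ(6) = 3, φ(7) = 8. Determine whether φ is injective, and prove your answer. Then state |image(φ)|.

The values φ(1), …, φ(7) are 7, 6, 5, 2, 4, 3, 8 — all distinct.
So φ(x_1) = φ(x_2) only when x_1 = x_2, and φ is injective.
The image of φ is {2, 3, 4, 5, 6, 7, 8}, which has 7 elements.

7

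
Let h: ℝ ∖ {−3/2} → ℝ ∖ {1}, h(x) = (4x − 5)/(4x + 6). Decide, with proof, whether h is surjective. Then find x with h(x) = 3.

For any y ≠ 1, solving y(4x + 6) = 4x − 5 for x gives a well-defined x ≠ −3/2. So h is surjective.
Solving h(x) = 3: cross-multiplying gives 4x − 5 = 3(4x + 6), which rearranges to −8x = 23, so x = −23/8.

-23/8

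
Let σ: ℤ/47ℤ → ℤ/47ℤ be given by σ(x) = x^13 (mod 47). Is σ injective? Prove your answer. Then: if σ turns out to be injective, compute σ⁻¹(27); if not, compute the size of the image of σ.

9

Since 47 is prime, the nonzero elements of ℤ/47ℤ form a cyclic group of order 46.
As gcd(13, 46) = 1, raising to the 13th power is a bijection on this group: if a^13 ≡ b^13 then (ab^{−1})^13 = 1, and the only element of order dividing gcd(13, 46) = 1 is 1, so a = b.
With σ(0) = 0 this makes σ injective on all of ℤ/47ℤ, hence bijective (finite equal-size domain and codomain). In particular σ is injective.
Since σ is injective, we find the preimage of 27. The inverse of x ↦ x^13 on (ℤ/47ℤ)^× is x ↦ x^39, because 13·39 = 507 = 11·46 + 1 ≡ 1 (mod 46) and x^{46} = 1 for x ≠ 0 (Fermat). So σ⁻¹(27) = 27^39 mod 47.
Repeated squaring mod 47: 27^1 ≡ 27, 27^2 ≡ 27² = 729 ≡ 24, 27^4 ≡ 24² = 576 ≡ 12, 27^8 ≡ 12² = 144 ≡ 3, 27^16 ≡ 3² = 9, 27^32 ≡ 9² = 81 ≡ 34. Since 39 = 32 + 4 + 2 + 1, 27^39 ≡ 34·12·24·27: 34·12 = 408 ≡ 32, then 32·24 = 768 ≡ 16, then 16·27 = 432 ≡ 9. So 27^39 ≡ 9 (mod 47).
Hence σ⁻¹(27) = 9.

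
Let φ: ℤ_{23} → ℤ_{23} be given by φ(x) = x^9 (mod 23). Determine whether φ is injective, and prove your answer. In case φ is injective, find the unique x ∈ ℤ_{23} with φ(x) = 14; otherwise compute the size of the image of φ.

Since 23 is prime, the nonzero elements of ℤ_{23} form a cyclic group of order 22.
As gcd(9, 22) = 1, raising to the 9th power is a bijection on this group: if u^9 ≡ v^9 then (uv^{−1})^9 = 1, and the only element of order dividing gcd(9, 22) = 1 is 1, so u = v.
With φ(0) = 0 this makes φ injective on all of ℤ_{23}, hence bijective (finite equal-size domain and codomain). In particular φ is injective.
Since φ is injective, we find the preimage of 14. The inverse of x ↦ x^9 on (ℤ_{23})^× is x ↦ x^5, because 9·5 = 45 = 2·22 + 1 ≡ 1 (mod 22) and x^{22} = 1 for x ≠ 0 (Fermat). So φ⁻¹(14) = 14^5 mod 23.
Repeated squaring mod 23: 14^1 ≡ 14, 14^2 ≡ 14² = 196 ≡ 12, 14^4 ≡ 12² = 144 ≡ 6. Since 5 = 4 + 1, 14^5 ≡ 6·14: 6·14 = 84 ≡ 15. So 14^5 ≡ 15 (mod 23).
Hence φ⁻¹(14) = 15.

15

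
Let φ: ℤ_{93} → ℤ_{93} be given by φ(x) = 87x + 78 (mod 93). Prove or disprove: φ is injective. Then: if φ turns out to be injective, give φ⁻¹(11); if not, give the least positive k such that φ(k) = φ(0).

We have gcd(87, 93) = 3 > 1. Taking u = 0 and v = 31: φ(0) = 78 and φ(31) = 87·31 + 78 = 2775 ≡ 78 (mod 93).
So φ(0) = φ(31) while 0 ≠ 31, thus φ is not injective.
Since φ is not injective, we find the least positive k with φ(k) = φ(0): this means 87k ≡ 0 (mod 93), i.e. 93 ∣ 87k. Since gcd(87, 93) = 3, dividing through by 3 this holds exactly when 31 ∣ 29k, and as gcd(29, 31) = 1, exactly when 31 ∣ k.
The smallest positive such k is 31.

31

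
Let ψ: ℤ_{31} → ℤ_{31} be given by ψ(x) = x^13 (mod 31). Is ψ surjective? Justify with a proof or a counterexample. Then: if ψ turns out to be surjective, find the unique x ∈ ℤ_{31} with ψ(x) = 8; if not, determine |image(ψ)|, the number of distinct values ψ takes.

2

Since 31 is prime, the nonzero elements of ℤ_{31} form a cyclic group of order 30.
As gcd(13, 30) = 1, raising to the 13th power is a bijection on this group: if x_1^13 ≡ x_2^13 then (x_1x_2^{−1})^13 = 1, and the only element of order dividing gcd(13, 30) = 1 is 1, so x_1 = x_2.
With ψ(0) = 0 this makes ψ injective on all of ℤ_{31}, hence bijective (finite equal-size domain and codomain). In particular ψ is surjective.
Since ψ is surjective, we find the preimage of 8. The inverse of x ↦ x^13 on (ℤ_{31})^× is x ↦ x^7, because 13·7 = 91 = 3·30 + 1 ≡ 1 (mod 30) and x^{30} = 1 for x ≠ 0 (Fermat). So ψ⁻¹(8) = 8^7 mod 31.
Repeated squaring mod 31: 8^1 ≡ 8, 8^2 ≡ 8² = 64 ≡ 2, 8^4 ≡ 2² = 4. Since 7 = 4 + 2 + 1, 8^7 ≡ 4·2·8: 4·2 = 8, then 8·8 = 64 ≡ 2. So 8^7 ≡ 2 (mod 31).
Hence ψ⁻¹(8) = 2.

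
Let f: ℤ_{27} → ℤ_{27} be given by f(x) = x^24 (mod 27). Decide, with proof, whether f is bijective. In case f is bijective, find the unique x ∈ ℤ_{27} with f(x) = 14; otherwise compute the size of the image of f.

4

f(0) = 0^24 = 0.
f(3): Repeated squaring mod 27: 3^1 ≡ 3, 3^2 ≡ 3² = 9, 3^4 ≡ 9² = 81 ≡ 0, 3^8 ≡ 0² = 0, 3^16 ≡ 0² = 0. Since 24 = 16 + 8, 3^24 ≡ 0·0: 0·0 = 0. So 3^24 ≡ 0 (mod 27).
So f(0) = f(3) = 0 while 0 ≠ 3, so f is not injective, hence not bijective.
Since f is not bijective, we determine |image(f)|. Computing x^24 mod 27 for each x (by repeated squaring, reducing mod 27 at every step), the values f(0), f(1), …, f(26) are: 0, 1, 10, 0, 19, 19, 0, 10, 1, 0, 1, 10, 0, 19, 19, 0, 10, 1, 0, 1, 10, 0, 19, 19, 0, 10, 1.
The distinct values are {0, 1, 10, 19}; there are 4 of them.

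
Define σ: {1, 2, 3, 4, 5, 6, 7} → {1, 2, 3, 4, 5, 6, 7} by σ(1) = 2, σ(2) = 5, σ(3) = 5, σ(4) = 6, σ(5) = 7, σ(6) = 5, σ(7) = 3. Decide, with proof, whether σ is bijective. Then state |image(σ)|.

5

σ(2) = 5 = σ(3) with 2 ≠ 3, so σ is not injective, hence not bijective.
The image of σ is {2, 3, 5, 6, 7}, which has 5 elements.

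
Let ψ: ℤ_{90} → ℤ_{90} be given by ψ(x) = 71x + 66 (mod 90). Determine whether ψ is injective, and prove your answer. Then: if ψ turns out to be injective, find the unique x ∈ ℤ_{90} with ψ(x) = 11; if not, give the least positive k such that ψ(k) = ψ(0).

55

If ψ(s) = ψ(t), then 71s ≡ 71t (mod 90). Because gcd(71, 90) = 1, we may cancel 71 to get s ≡ t (mod 90).
Therefore ψ is injective.
We now compute 71⁻¹ mod 90 explicitly. Euclid's algorithm: 90 = 1·71 + 19, 71 = 3·19 + 14, 19 = 1·14 + 5, 14 = 2·5 + 4, 5 = 1·4 + 1; back-substituting gives 1 = 71·71 − 56·90, so 71⁻¹ ≡ 71 (mod 90).
Since ψ is injective, we compute ψ⁻¹(11): solve 71x + 66 ≡ 11 (mod 90), i.e. 71x ≡ 35 (mod 90).
Multiplying by 71⁻¹ = 71 gives x ≡ 71·35 = 2485 = 27·90 + 55 ≡ 55 (mod 90).
Check: ψ(55) = 71·55 + 66 = 3971 = 44·90 + 11 ≡ 11 (mod 90).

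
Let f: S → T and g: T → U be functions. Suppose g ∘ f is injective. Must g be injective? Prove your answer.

No. Take S = {1, 2}, T = {1, 2, 3, 4, 5}, U = {1, 2, 3, 4, 5}, f(a) = a for each a ∈ S, and g(b) = 4 if b ∈ {4, 5} else g(b) = b.
Then g ∘ f = f is injective (S ⊂ T and f is the inclusion), but g(4) = g(5) = 4 with 4 ≠ 5, so g is not injective.

not injective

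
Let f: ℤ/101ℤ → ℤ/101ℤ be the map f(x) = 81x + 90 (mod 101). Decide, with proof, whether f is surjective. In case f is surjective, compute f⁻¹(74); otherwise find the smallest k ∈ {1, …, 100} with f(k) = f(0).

21

Since gcd(81, 101) = 1, 81 is invertible modulo 101. Euclid's algorithm: 101 = 1·81 + 20, 81 = 4·20 + 1; back-substituting gives 1 = 5·81 − 4·101, so 81⁻¹ ≡ 5 (mod 101).
Then y ↦ 5(y − 90) is a two-sided inverse to f, so every y ∈ ℤ/101ℤ has a preimage.
Therefore f is surjective.
Since f is surjective, we find f⁻¹(74): we need 81x ≡ 74 − 90 ≡ 85 (mod 101). Using 81⁻¹ = 5: x ≡ 5·85 = 425 = 4·101 + 21, so x = 21.
Check: f(21) = 81·21 + 90 = 1791 = 17·101 + 74 ≡ 74 (mod 101).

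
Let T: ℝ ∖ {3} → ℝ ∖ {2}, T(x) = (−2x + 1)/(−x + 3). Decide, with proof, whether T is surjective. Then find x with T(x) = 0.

1/2

For any y ≠ 2, solving y(−x + 3) = −2x + 1 for x gives a well-defined x ≠ 3. So T is surjective.
Solving T(x) = 0: cross-multiplying gives −2x + 1 = 0(−x + 3), which rearranges to −2x = −1, so x = 1/2.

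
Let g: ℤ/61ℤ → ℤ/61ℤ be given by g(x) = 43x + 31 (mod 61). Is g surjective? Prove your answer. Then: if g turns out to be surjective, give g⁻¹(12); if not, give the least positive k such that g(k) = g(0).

Since gcd(43, 61) = 1, 43 is invertible modulo 61. Euclid's algorithm: 61 = 1·43 + 18, 43 = 2·18 + 7, 18 = 2·7 + 4, 7 = 1·4 + 3, 4 = 1·3 + 1; back-substituting gives 1 = 44·43 − 31·61, so 43⁻¹ ≡ 44 (mod 61).
Then y ↦ 44(y − 31) is a two-sided inverse to g, so every y ∈ ℤ/61ℤ has a preimage.
Therefore g is surjective.
Since g is surjective, we compute g⁻¹(12): solve 43x + 31 ≡ 12 (mod 61), i.e. 43x ≡ 42 (mod 61).
Multiplying by 43⁻¹ = 44 gives x ≡ 44·42 = 1848 = 30·61 + 18 ≡ 18 (mod 61).
Check: g(18) = 43·18 + 31 = 805 = 13·61 + 12 ≡ 12 (mod 61).

18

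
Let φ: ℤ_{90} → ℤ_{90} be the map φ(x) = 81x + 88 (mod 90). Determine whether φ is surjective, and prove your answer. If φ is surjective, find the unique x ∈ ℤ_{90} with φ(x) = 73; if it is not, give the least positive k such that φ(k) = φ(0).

Since gcd(81, 90) = 9, we have 81x ≡ 0 (mod 9) for all x, so φ(x) ≡ 7 (mod 9).
But 0 ≢ 7 (mod 9), so 0 ∈ ℤ_{90} has no preimage. Hence φ is not surjective.
Since φ is not surjective, we find the least positive k with φ(k) = φ(0): this means 81k ≡ 0 (mod 90), i.e. 90 ∣ 81k. Since gcd(81, 90) = 9, dividing through by 9 this holds exactly when 10 ∣ 9k, and as gcd(9, 10) = 1, exactly when 10 ∣ k.
The smallest positive such k is 10.

10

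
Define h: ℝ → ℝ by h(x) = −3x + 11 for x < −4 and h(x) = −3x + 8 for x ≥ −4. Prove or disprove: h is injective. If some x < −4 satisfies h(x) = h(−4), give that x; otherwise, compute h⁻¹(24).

-13/3

Both pieces are strictly decreasing (slopes −3 and −3), so each is injective on its own interval.
The left piece maps (−∞, −4) onto (23, ∞); the right piece maps [−4, ∞) onto (−∞, 20].
These images are disjoint, so no value is attained by both pieces. Hence h is injective.
Because the two images are disjoint, no x < −4 has h(x) = h(−4), so we compute h⁻¹(24): 24 lies in (23, ∞), so solve −3x + 11 = 24: x = (24 − 11)/(−3) = −13/3.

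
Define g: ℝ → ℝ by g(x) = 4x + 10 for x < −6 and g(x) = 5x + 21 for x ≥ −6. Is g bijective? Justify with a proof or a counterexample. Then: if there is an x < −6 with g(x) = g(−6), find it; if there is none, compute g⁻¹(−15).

-25/4

Both pieces are strictly increasing (slopes 4 and 5), so each is injective on its own interval.
The left piece maps (−∞, −6) onto (−∞, −14); the right piece maps [−6, ∞) onto [−9, ∞).
The images leave a gap (−14 has no preimage), so g is not surjective, hence not bijective.
Because the two images are disjoint, no x < −6 has g(x) = g(−6), so we compute g⁻¹(−15): −15 lies in (−∞, −14), so solve 4x + 10 = −15: x = (−15 − 10)/4 = −25/4.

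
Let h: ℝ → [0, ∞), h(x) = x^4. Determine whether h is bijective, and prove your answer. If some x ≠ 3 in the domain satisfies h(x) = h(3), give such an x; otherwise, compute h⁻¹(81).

h(3) = 81 = (−3)^4 = h(−3) (since 4 is even), with 3 ≠ −3. So h is not injective, hence not bijective.
For the follow-up, such an x exists: taking x = −3 ∈ ℝ gives h(−3) = 81 = h(3) with −3 ≠ 3.

-3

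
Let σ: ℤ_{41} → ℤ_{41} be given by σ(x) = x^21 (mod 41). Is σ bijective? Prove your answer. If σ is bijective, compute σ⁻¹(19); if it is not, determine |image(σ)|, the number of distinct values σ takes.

Since 41 is prime, the nonzero elements of ℤ_{41} form a cyclic group of order 40.
As gcd(21, 40) = 1, raising to the 21st power is a bijection on this group: if s^21 ≡ t^21 then (st^{−1})^21 = 1, and the only element of order dividing gcd(21, 40) = 1 is 1, so s = t.
With σ(0) = 0 this makes σ injective on all of ℤ_{41}, hence bijective (finite equal-size domain and codomain). In particular σ is bijective.
Since σ is bijective, we find the preimage of 19. The inverse of x ↦ x^21 on (ℤ_{41})^× is x ↦ x^21, because 21·21 = 441 = 11·40 + 1 ≡ 1 (mod 40) and x^{40} = 1 for x ≠ 0 (Fermat). So σ⁻¹(19) = 19^21 mod 41.
Repeated squaring mod 41: 19^1 ≡ 19, 19^2 ≡ 19² = 361 ≡ 33, 19^4 ≡ 33² = 1089 ≡ 23, 19^8 ≡ 23² = 529 ≡ 37, 19^16 ≡ 37² = 1369 ≡ 16. Since 21 = 16 + 4 + 1, 19^21 ≡ 16·23·19: 16·23 = 368 ≡ 40, then 40·19 = 760 ≡ 22. So 19^21 ≡ 22 (mod 41).
Hence σ⁻¹(19) = 22.

22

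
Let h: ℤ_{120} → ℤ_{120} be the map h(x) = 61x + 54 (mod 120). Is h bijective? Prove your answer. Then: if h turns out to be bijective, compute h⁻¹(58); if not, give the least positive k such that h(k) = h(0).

If h(s) = h(t), then 61s ≡ 61t (mod 120). Because gcd(61, 120) = 1, we may cancel 61 to get s ≡ t (mod 120).
We now compute 61⁻¹ mod 120 explicitly. Euclid's algorithm: 120 = 1·61 + 59, 61 = 1·59 + 2, 59 = 29·2 + 1; back-substituting gives 1 = 61·61 − 31·120, so 61⁻¹ ≡ 61 (mod 120).
For any y ∈ ℤ_{120}, x = 61(y − 54) mod 120 satisfies h(x) = 61·61(y − 54) + 54 ≡ y (since 61·61 ≡ 1 mod 120). So every y has a preimage.
Thus h is bijective.
Since h is bijective, we find h⁻¹(58): we need 61x ≡ 58 − 54 ≡ 4 (mod 120). Using 61⁻¹ = 61: x ≡ 61·4 = 244 = 2·120 + 4, so x = 4.
Check: h(4) = 61·4 + 54 = 298 = 2·120 + 58 ≡ 58 (mod 120).

4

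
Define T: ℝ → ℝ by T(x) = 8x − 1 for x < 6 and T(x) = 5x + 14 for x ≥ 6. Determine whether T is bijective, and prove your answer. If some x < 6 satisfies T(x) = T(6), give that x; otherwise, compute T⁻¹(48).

Both pieces are strictly increasing (slopes 8 and 5), so each is injective on its own interval.
The left piece maps (−∞, 6) onto (−∞, 47); the right piece maps [6, ∞) onto [44, ∞).
These images overlap. In particular T(6) = 44 (right piece), and solving 8x − 1 = 44 on the left piece gives x = 45/8 < 6.
So T(45/8) = T(6) with 45/8 ≠ 6, and T is not injective, hence not bijective. This x = 45/8 is the requested value below 6.

45/8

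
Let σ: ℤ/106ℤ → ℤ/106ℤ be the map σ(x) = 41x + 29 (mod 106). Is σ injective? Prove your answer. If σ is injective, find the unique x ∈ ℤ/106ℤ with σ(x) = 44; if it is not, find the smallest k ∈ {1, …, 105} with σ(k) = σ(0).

By definition, σ is injective if σ(x_1) = σ(x_2) implies x_1 = x_2.
If σ(x_1) = σ(x_2), then 41x_1 ≡ 41x_2 (mod 106). Because gcd(41, 106) = 1, we may cancel 41 to get x_1 ≡ x_2 (mod 106).
Thus σ is injective.
We now compute 41⁻¹ mod 106 explicitly. Euclid's algorithm: 106 = 2·41 + 24, 41 = 1·24 + 17, 24 = 1·17 + 7, 17 = 2·7 + 3, 7 = 2·3 + 1; back-substituting gives 1 = 75·41 − 29·106, so 41⁻¹ ≡ 75 (mod 106).
Since σ is injective, we compute σ⁻¹(44): solve 41x + 29 ≡ 44 (mod 106), i.e. 41x ≡ 15 (mod 106).
Multiplying by 41⁻¹ = 75 gives x ≡ 75·15 = 1125 = 10·106 + 65 ≡ 65 (mod 106).
Check: σ(65) = 41·65 + 29 = 2694 = 25·106 + 44 ≡ 44 (mod 106).

65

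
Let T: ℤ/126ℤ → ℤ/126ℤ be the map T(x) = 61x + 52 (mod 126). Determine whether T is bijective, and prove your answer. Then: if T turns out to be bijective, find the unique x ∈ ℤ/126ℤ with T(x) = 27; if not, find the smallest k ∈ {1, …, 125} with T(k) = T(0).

107

By definition, injectivity means: for all a, b in the domain, T(a) = T(b) implies a = b.
Suppose T(a) = T(b) in ℤ/126ℤ. Then 61a + 52 ≡ 61b + 52 (mod 126), therefore 61(a − b) ≡ 0 (mod 126).
Since gcd(61, 126) = 1, 61 is invertible modulo 126, therefore a − b ≡ 0 (mod 126), i.e. a = b.
We now compute 61⁻¹ mod 126 explicitly. Euclid's algorithm: 126 = 2·61 + 4, 61 = 15·4 + 1; back-substituting gives 1 = 31·61 − 15·126, so 61⁻¹ ≡ 31 (mod 126).
For any y ∈ ℤ/126ℤ, x = 31(y − 52) mod 126 satisfies T(x) = 61·31(y − 52) + 52 ≡ y (since 61·31 ≡ 1 mod 126). So every y has a preimage.
So T is bijective.
Since T is bijective, we compute T⁻¹(27): solve 61x + 52 ≡ 27 (mod 126), i.e. 61x ≡ 101 (mod 126).
Multiplying by 61⁻¹ = 31 gives x ≡ 31·101 = 3131 = 24·126 + 107 ≡ 107 (mod 126).
Check: T(107) = 61·107 + 52 = 6579 = 52·126 + 27 ≡ 27 (mod 126).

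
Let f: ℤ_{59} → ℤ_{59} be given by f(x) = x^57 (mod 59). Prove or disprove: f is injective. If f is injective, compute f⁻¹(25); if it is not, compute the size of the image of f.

26

Since 59 is prime, the nonzero elements of ℤ_{59} form a cyclic group of order 58.
As gcd(57, 58) = 1, raising to the 57th power is a bijection on this group: if u^57 ≡ v^57 then (uv^{−1})^57 = 1, and the only element of order dividing gcd(57, 58) = 1 is 1, so u = v.
With f(0) = 0 this makes f injective on all of ℤ_{59}, hence bijective (finite equal-size domain and codomain). In particular f is injective.
Since f is injective, we find the preimage of 25. The inverse of x ↦ x^57 on (ℤ_{59})^× is x ↦ x^57, because 57·57 = 3249 = 56·58 + 1 ≡ 1 (mod 58) and x^{58} = 1 for x ≠ 0 (Fermat). So f⁻¹(25) = 25^57 mod 59.
Repeated squaring mod 59: 25^1 ≡ 25, 25^2 ≡ 25² = 625 ≡ 35, 25^4 ≡ 35² = 1225 ≡ 45, 25^8 ≡ 45² = 2025 ≡ 19, 25^16 ≡ 19² = 361 ≡ 7, 25^32 ≡ 7² = 49. Since 57 = 32 + 16 + 8 + 1, 25^57 ≡ 49·7·19·25: 49·7 = 343 ≡ 48, then 48·19 = 912 ≡ 27, then 27·25 = 675 ≡ 26. So 25^57 ≡ 26 (mod 59).
Hence f⁻¹(25) = 26.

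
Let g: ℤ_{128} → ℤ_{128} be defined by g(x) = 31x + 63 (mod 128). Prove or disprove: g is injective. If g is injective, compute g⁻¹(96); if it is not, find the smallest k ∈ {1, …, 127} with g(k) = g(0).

63

Recall: g is injective if g(x_1) = g(x_2) implies x_1 = x_2.
If g(x_1) = g(x_2), then 31x_1 ≡ 31x_2 (mod 128). Because gcd(31, 128) = 1, we may cancel 31 to get x_1 ≡ x_2 (mod 128).
So g is injective.
We now compute 31⁻¹ mod 128 explicitly. Euclid's algorithm: 128 = 4·31 + 4, 31 = 7·4 + 3, 4 = 1·3 + 1; back-substituting gives 1 = 95·31 − 23·128, so 31⁻¹ ≡ 95 (mod 128).
Since g is injective, we find g⁻¹(96): we need 31x ≡ 96 − 63 ≡ 33 (mod 128). Using 31⁻¹ = 95: x ≡ 95·33 = 3135 = 24·128 + 63, so x = 63.
Check: g(63) = 31·63 + 63 = 2016 = 15·128 + 96 ≡ 96 (mod 128).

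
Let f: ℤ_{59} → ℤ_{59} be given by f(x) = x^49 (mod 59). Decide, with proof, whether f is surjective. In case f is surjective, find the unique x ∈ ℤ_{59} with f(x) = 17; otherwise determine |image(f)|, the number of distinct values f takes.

4

Since 59 is prime, the nonzero elements of ℤ_{59} form a cyclic group of order 58.
As gcd(49, 58) = 1, raising to the 49th power is a bijection on this group: if x_1^49 ≡ x_2^49 then (x_1x_2^{−1})^49 = 1, and the only element of order dividing gcd(49, 58) = 1 is 1, so x_1 = x_2.
With f(0) = 0 this makes f injective on all of ℤ_{59}, hence bijective (finite equal-size domain and codomain). In particular f is surjective.
Since f is surjective, we find the preimage of 17. The inverse of x ↦ x^49 on (ℤ_{59})^× is x ↦ x^45, because 49·45 = 2205 = 38·58 + 1 ≡ 1 (mod 58) and x^{58} = 1 for x ≠ 0 (Fermat). So f⁻¹(17) = 17^45 mod 59.
Repeated squaring mod 59: 17^1 ≡ 17, 17^2 ≡ 17² = 289 ≡ 53, 17^4 ≡ 53² = 2809 ≡ 36, 17^8 ≡ 36² = 1296 ≡ 57, 17^16 ≡ 57² = 3249 ≡ 4, 17^32 ≡ 4² = 16. Since 45 = 32 + 8 + 4 + 1, 17^45 ≡ 16·57·36·17: 16·57 = 912 ≡ 27, then 27·36 = 972 ≡ 28, then 28·17 = 476 ≡ 4. So 17^45 ≡ 4 (mod 59).
Hence f⁻¹(17) = 4.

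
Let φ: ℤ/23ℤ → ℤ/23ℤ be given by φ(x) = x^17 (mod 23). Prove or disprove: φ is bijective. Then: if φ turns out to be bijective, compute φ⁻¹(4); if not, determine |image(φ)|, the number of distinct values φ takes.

16

Since 23 is prime, the nonzero elements of ℤ/23ℤ form a cyclic group of order 22.
As gcd(17, 22) = 1, raising to the 17th power is a bijection on this group: if s^17 ≡ t^17 then (st^{−1})^17 = 1, and the only element of order dividing gcd(17, 22) = 1 is 1, so s = t.
With φ(0) = 0 this makes φ injective on all of ℤ/23ℤ, hence bijective (finite equal-size domain and codomain). In particular φ is bijective.
Since φ is bijective, we find the preimage of 4. The inverse of x ↦ x^17 on (ℤ/23ℤ)^× is x ↦ x^13, because 17·13 = 221 = 10·22 + 1 ≡ 1 (mod 22) and x^{22} = 1 for x ≠ 0 (Fermat). So φ⁻¹(4) = 4^13 mod 23.
Repeated squaring mod 23: 4^1 ≡ 4, 4^2 ≡ 4² = 16, 4^4 ≡ 16² = 256 ≡ 3, 4^8 ≡ 3² = 9. Since 13 = 8 + 4 + 1, 4^13 ≡ 9·3·4: 9·3 = 27 ≡ 4, then 4·4 = 16. So 4^13 ≡ 16 (mod 23).
Hence φ⁻¹(4) = 16.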